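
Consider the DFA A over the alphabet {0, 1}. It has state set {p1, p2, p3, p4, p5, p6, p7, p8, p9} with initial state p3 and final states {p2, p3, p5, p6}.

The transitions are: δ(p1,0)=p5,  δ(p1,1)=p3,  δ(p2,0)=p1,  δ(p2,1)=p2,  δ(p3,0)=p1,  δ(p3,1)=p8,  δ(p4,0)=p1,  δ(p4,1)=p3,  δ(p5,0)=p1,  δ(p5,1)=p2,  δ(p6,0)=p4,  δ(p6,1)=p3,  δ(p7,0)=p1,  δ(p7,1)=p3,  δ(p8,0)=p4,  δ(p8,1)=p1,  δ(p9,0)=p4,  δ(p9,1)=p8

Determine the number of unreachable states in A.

BFS from p3 reaches {p1, p2, p3, p4, p5, p8}; the 3 state(s) p6, p7, p9 are never visited.

3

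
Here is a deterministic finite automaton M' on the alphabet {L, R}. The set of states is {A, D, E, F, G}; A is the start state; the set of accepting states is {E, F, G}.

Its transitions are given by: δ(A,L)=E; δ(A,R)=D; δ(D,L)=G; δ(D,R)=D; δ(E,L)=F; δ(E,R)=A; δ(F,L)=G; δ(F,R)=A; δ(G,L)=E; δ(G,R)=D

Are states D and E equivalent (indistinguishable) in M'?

Start with accepting vs non-accepting: {E,F,G} | {A,D}.
Stable partition: {E,F,G} | {A,D} — 2 equivalence classes.
D and E end up in different blocks, so they are distinguishable. For instance, the string 'ε' is accepted from only E.

No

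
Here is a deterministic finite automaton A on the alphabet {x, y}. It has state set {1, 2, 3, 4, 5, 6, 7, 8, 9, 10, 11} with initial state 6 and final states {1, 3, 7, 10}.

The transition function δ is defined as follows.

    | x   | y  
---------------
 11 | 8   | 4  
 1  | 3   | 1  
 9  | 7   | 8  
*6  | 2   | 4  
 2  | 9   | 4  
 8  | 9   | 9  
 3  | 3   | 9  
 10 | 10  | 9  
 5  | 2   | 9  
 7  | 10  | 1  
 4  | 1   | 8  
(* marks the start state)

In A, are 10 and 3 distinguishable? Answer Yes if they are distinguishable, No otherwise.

First remove the unreachable states {5,11}; 9 states remain.
Initial partition by acceptance: {1,3,7,10} | {2,4,6,8,9}.
On input y, block {1,3,7,10} splits into {1,7} and {3,10}.
Refine {2,4,6,8,9} on symbol x: members go to different blocks, giving {2,6,8} and {4,9}.
Refine {2,6,8} on symbol x: members go to different blocks, giving {2,8} and {6}.
Stable partition: {1,7} | {2,8} | {3,10} | {4,9} | {6} — 5 equivalence classes.
10 and 3 lie in the same block of the stable partition, so they are equivalent — no string distinguishes them.

No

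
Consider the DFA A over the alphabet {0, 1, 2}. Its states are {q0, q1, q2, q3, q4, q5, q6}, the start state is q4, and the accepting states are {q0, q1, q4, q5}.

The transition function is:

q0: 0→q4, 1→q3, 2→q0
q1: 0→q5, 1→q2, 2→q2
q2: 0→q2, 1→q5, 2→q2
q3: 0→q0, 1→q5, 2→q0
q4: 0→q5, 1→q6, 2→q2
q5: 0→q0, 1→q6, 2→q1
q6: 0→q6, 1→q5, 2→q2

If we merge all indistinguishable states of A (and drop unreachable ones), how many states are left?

5

All states are reachable from the start state.
Initial partition by acceptance: {q0,q1,q4,q5} | {q2,q3,q6}.
On input 2, block {q0,q1,q4,q5} splits into {q0,q5} and {q1,q4}.
On input 0, block {q0,q5} splits into {q0} and {q5}.
Refine {q2,q3,q6} on symbol 0: members go to different blocks, giving {q2,q6} and {q3}.
The partition is now stable with 5 blocks: {q0} | {q2,q6} | {q1,q4} | {q5} | {q3}.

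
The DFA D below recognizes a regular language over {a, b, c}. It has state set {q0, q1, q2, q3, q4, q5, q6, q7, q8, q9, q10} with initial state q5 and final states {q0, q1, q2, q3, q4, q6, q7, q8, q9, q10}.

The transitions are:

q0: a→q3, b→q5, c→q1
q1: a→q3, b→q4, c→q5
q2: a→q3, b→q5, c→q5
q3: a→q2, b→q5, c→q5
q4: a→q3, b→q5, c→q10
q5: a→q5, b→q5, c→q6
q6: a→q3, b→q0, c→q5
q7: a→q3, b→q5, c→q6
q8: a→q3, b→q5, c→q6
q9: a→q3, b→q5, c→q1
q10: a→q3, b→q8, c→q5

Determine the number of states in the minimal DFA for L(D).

4

First remove the unreachable states {q7,q9}; 9 states remain.
P0 = {q0,q1,q2,q3,q4,q6,q8,q10} | {q5}.
Split {q0,q1,q2,q3,q4,q6,q8,q10} by δ(·,b) → {q0,q2,q3,q4,q8} and {q1,q6,q10}.
Refine {q0,q2,q3,q4,q8} on symbol c: members go to different blocks, giving {q0,q4,q8} and {q2,q3}.
No further refinement is possible. Final partition (4 blocks): {q0,q4,q8} | {q5} | {q1,q6,q10} | {q2,q3}.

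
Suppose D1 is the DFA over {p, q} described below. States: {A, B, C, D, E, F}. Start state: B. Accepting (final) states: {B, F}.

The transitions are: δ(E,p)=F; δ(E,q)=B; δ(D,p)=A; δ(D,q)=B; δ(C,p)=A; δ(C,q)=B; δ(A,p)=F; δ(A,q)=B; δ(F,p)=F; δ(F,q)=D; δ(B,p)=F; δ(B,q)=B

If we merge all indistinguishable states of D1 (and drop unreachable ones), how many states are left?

Reachable states from the start: {A,B,D,F}. Unreachable: {C,E} — drop them.
Start with accepting vs non-accepting: {B,F} | {A,D}.
On input q, block {B,F} splits into {B} and {F}.
On input p, block {A,D} splits into {A} and {D}.
No further refinement is possible. Final partition (4 blocks): {B} | {A} | {F} | {D}.

4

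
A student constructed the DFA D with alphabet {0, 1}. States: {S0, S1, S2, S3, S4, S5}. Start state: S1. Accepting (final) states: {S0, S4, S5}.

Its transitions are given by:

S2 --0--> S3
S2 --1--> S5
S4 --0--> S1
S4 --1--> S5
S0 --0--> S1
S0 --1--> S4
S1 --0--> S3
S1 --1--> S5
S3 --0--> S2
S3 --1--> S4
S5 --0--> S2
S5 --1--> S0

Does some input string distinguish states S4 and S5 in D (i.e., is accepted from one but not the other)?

All states are reachable from the start state.
Initial partition by acceptance: {S0,S4,S5} | {S1,S2,S3}.
No further refinement is possible. Final partition (2 blocks): {S0,S4,S5} | {S1,S2,S3}.
S4 and S5 lie in the same block of the stable partition, so they are equivalent — no string distinguishes them.

No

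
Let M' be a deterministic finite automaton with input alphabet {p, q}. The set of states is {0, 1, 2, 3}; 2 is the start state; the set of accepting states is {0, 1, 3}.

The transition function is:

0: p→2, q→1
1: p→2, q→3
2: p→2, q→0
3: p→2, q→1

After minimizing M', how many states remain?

P0 = {0,1,3} | {2}.
The partition is now stable with 2 blocks: {0,1,3} | {2}.

2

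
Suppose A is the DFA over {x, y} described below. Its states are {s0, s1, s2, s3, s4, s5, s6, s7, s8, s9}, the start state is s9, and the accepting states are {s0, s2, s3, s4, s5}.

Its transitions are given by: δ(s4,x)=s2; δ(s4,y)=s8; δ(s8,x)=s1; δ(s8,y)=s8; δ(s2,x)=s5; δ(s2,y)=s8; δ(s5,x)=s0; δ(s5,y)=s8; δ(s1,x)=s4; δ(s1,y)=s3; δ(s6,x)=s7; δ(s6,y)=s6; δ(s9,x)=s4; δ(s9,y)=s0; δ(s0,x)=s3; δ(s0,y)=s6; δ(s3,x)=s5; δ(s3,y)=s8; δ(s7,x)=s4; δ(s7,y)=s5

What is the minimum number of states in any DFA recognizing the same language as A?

3

Start with accepting vs non-accepting: {s0,s2,s3,s4,s5} | {s1,s6,s7,s8,s9}.
Split {s1,s6,s7,s8,s9} by δ(·,x) → {s1,s7,s9} and {s6,s8}.
Stable partition: {s0,s2,s3,s4,s5} | {s1,s7,s9} | {s6,s8} — 3 equivalence classes.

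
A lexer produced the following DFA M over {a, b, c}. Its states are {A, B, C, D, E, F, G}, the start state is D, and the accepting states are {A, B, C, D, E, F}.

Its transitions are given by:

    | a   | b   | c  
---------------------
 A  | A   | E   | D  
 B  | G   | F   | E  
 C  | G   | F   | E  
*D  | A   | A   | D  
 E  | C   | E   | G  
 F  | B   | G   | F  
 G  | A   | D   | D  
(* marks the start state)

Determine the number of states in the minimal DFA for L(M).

6

All states are reachable from the start state.
Initial partition by acceptance: {A,B,C,D,E,F} | {G}.
Split {A,B,C,D,E,F} by δ(·,a) → {A,D,E,F} and {B,C}.
On input a, block {A,D,E,F} splits into {A,D} and {E,F}.
Refine {A,D} on symbol b: members go to different blocks, giving {A} and {D}.
Refine {E,F} on symbol b: members go to different blocks, giving {E} and {F}.
The partition is now stable with 6 blocks: {A} | {G} | {B,C} | {E} | {D} | {F}.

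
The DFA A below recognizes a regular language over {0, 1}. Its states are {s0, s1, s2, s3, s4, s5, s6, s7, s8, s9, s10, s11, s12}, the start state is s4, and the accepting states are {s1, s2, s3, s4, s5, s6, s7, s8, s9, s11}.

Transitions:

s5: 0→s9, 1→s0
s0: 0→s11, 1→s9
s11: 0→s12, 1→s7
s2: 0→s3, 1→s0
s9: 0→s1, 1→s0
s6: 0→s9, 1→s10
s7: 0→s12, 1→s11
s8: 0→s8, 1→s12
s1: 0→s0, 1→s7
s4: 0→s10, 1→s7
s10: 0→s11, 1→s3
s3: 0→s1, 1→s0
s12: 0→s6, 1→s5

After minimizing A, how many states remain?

Reachable states from the start: {s0,s1,s3,s4,s5,s6,s7,s9,s10,s11,s12}. Unreachable: {s2,s8} — drop them.
Initial partition by acceptance: {s1,s3,s4,s5,s6,s7,s9,s11} | {s0,s10,s12}.
Refine {s1,s3,s4,s5,s6,s7,s9,s11} on symbol 0: members go to different blocks, giving {s1,s4,s7,s11} and {s3,s5,s6,s9}.
On input 0, block {s0,s10,s12} splits into {s0,s10} and {s12}.
On input 0, block {s1,s4,s7,s11} splits into {s1,s4} and {s7,s11}.
On input 0, block {s3,s5,s6,s9} splits into {s3,s9} and {s5,s6}.
The partition is now stable with 6 blocks: {s1,s4} | {s0,s10} | {s3,s9} | {s12} | {s7,s11} | {s5,s6}.

6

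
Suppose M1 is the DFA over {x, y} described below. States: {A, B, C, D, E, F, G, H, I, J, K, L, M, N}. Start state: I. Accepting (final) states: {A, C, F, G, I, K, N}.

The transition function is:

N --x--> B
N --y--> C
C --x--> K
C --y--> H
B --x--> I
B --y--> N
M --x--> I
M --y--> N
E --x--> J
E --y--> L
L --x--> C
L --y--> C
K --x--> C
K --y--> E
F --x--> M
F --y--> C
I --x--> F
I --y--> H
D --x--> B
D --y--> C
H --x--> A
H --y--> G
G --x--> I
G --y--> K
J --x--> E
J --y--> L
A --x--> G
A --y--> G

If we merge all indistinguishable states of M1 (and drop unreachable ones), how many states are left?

Reachable states from the start: {A,B,C,E,F,G,H,I,J,K,L,M,N}. Unreachable: {D} — drop them.
Initial partition by acceptance: {A,C,F,G,I,K,N} | {B,E,H,J,L,M}.
Split {A,C,F,G,I,K,N} by δ(·,x) → {A,C,G,I,K} and {F,N}.
Split {A,C,G,I,K} by δ(·,x) → {A,C,G,K} and {I}.
Refine {A,C,G,K} on symbol x: members go to different blocks, giving {A,C,K} and {G}.
On input x, block {A,C,K} splits into {C,K} and {A}.
Refine {B,E,H,J,L,M} on symbol x: members go to different blocks, giving {B,M} and {E,J} and {H} and {L}.
Refine {C,K} on symbol y: members go to different blocks, giving {C} and {K}.
The partition is now stable with 10 blocks: {C} | {B,M} | {F,N} | {I} | {G} | {A} | {E,J} | {H} | {L} | {K}.

10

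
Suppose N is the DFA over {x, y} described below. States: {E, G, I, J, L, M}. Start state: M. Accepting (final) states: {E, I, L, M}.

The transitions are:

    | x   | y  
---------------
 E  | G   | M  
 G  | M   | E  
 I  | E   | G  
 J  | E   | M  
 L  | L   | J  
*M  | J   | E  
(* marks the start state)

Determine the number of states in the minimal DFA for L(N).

Reachable states from the start: {E,G,J,M}. Unreachable: {I,L} — drop them.
Start with accepting vs non-accepting: {E,M} | {G,J}.
The partition is now stable with 2 blocks: {E,M} | {G,J}.

2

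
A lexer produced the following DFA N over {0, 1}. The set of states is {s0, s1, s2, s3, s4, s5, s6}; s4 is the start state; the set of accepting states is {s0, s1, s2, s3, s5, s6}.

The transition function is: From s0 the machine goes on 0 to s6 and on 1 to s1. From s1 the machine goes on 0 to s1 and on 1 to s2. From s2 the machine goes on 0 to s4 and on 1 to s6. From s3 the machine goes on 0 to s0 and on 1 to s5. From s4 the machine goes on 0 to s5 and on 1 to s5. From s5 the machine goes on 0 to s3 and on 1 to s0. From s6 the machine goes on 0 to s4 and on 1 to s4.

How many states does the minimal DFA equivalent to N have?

7

All states are reachable from the start state.
P0 = {s0,s1,s2,s3,s5,s6} | {s4}.
On input 0, block {s0,s1,s2,s3,s5,s6} splits into {s0,s1,s3,s5} and {s2,s6}.
Refine {s0,s1,s3,s5} on symbol 0: members go to different blocks, giving {s1,s3,s5} and {s0}.
Split {s1,s3,s5} by δ(·,0) → {s1,s5} and {s3}.
Refine {s1,s5} on symbol 0: members go to different blocks, giving {s1} and {s5}.
Split {s2,s6} by δ(·,1) → {s2} and {s6}.
The partition is now stable with 7 blocks: {s1} | {s4} | {s2} | {s0} | {s3} | {s5} | {s6}.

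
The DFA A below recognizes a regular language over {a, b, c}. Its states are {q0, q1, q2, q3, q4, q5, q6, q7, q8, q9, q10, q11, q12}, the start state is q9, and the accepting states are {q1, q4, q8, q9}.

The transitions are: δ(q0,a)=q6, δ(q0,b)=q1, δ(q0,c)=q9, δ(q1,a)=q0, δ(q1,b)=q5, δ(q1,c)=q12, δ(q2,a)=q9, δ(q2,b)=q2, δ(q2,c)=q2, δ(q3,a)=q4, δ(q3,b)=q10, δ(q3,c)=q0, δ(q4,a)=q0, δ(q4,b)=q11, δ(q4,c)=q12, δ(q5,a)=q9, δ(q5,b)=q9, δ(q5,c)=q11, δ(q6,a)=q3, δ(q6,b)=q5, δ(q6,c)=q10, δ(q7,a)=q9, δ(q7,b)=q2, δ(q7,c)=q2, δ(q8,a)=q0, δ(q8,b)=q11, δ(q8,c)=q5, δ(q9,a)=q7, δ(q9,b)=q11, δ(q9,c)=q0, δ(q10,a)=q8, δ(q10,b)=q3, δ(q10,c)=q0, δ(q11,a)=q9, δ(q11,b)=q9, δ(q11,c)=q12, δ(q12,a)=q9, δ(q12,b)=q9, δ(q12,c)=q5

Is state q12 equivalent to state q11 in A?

Yes

All states are reachable from the start state.
P0 = {q1,q4,q8,q9} | {q0,q2,q3,q5,q6,q7,q10,q11,q12}.
Split {q0,q2,q3,q5,q6,q7,q10,q11,q12} by δ(·,a) → {q2,q3,q5,q7,q10,q11,q12} and {q0,q6}.
On input a, block {q1,q4,q8,q9} splits into {q1,q4,q8} and {q9}.
On input a, block {q2,q3,q5,q7,q10,q11,q12} splits into {q2,q5,q7,q11,q12} and {q3,q10}.
Split {q2,q5,q7,q11,q12} by δ(·,b) → {q5,q11,q12} and {q2,q7}.
Split {q0,q6} by δ(·,a) → {q0} and {q6}.
The partition is now stable with 7 blocks: {q1,q4,q8} | {q5,q11,q12} | {q0} | {q9} | {q3,q10} | {q2,q7} | {q6}.
q12 and q11 lie in the same block of the stable partition, so they are equivalent — no string distinguishes them.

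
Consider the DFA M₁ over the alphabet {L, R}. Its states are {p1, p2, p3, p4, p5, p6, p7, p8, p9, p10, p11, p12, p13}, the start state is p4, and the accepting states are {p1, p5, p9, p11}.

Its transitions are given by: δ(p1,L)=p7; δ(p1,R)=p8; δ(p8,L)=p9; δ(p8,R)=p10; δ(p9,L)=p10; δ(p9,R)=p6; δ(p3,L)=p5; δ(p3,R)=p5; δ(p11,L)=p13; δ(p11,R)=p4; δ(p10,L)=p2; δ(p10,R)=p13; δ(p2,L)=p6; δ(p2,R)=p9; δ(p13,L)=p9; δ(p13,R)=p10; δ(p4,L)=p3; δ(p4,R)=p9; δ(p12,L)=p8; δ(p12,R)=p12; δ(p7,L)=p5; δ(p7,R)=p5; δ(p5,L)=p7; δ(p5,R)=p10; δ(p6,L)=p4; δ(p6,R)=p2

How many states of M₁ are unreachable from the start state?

BFS from p4 reaches {p2, p3, p4, p5, p6, p7, p9, p10, p13}; the 4 state(s) p1, p8, p11, p12 are never visited.

4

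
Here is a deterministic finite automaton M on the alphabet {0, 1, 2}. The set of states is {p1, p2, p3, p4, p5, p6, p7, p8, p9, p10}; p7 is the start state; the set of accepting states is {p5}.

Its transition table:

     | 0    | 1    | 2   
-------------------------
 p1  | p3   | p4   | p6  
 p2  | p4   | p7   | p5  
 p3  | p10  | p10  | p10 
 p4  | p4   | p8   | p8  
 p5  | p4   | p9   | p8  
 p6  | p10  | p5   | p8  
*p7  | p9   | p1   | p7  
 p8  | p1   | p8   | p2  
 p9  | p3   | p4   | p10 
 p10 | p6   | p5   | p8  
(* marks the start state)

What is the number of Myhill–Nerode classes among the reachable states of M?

Every state is reachable, so we keep all 10.
Initial partition by acceptance: {p5} | {p1,p2,p3,p4,p6,p7,p8,p9,p10}.
Refine {p1,p2,p3,p4,p6,p7,p8,p9,p10} on symbol 1: members go to different blocks, giving {p1,p2,p3,p4,p7,p8,p9} and {p6,p10}.
On input 0, block {p1,p2,p3,p4,p7,p8,p9} splits into {p1,p2,p4,p7,p8,p9} and {p3}.
Refine {p1,p2,p4,p7,p8,p9} on symbol 0: members go to different blocks, giving {p2,p4,p7,p8} and {p1,p9}.
On input 0, block {p2,p4,p7,p8} splits into {p2,p4} and {p7,p8}.
Split {p2,p4} by δ(·,2) → {p2} and {p4}.
Refine {p7,p8} on symbol 1: members go to different blocks, giving {p7} and {p8}.
Stable partition: {p5} | {p2} | {p6,p10} | {p3} | {p1,p9} | {p7} | {p4} | {p8} — 8 equivalence classes.

8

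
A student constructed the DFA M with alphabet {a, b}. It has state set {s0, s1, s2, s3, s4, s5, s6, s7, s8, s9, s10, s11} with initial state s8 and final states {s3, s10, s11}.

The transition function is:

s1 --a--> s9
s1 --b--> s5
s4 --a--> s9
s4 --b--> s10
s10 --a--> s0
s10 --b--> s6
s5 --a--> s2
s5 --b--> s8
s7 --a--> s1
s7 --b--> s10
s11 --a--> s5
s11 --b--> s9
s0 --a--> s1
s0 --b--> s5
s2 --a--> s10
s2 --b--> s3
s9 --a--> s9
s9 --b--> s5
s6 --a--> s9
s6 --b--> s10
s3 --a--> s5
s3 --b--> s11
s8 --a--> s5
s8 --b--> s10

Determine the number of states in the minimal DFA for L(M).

States {s4,s7} cannot be reached from the start state, so discard them.
Initial partition by acceptance: {s3,s10,s11} | {s0,s1,s2,s5,s6,s8,s9}.
Split {s3,s10,s11} by δ(·,b) → {s10,s11} and {s3}.
Split {s0,s1,s2,s5,s6,s8,s9} by δ(·,a) → {s0,s1,s5,s6,s8,s9} and {s2}.
On input a, block {s0,s1,s5,s6,s8,s9} splits into {s0,s1,s6,s8,s9} and {s5}.
Refine {s10,s11} on symbol a: members go to different blocks, giving {s10} and {s11}.
Split {s0,s1,s6,s8,s9} by δ(·,a) → {s0,s1,s6,s9} and {s8}.
Split {s0,s1,s6,s9} by δ(·,b) → {s0,s1,s9} and {s6}.
No further refinement is possible. Final partition (8 blocks): {s10} | {s0,s1,s9} | {s3} | {s2} | {s5} | {s11} | {s8} | {s6}.

8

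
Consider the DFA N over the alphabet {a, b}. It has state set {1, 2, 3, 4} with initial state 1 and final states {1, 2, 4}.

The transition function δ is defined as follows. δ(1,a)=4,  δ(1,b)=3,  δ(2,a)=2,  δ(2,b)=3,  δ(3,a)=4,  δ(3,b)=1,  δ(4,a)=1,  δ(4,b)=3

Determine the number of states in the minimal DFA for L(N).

2

Reachable states from the start: {1,3,4}. Unreachable: {2} — drop them.
P0 = {1,4} | {3}.
Stable partition: {1,4} | {3} — 2 equivalence classes.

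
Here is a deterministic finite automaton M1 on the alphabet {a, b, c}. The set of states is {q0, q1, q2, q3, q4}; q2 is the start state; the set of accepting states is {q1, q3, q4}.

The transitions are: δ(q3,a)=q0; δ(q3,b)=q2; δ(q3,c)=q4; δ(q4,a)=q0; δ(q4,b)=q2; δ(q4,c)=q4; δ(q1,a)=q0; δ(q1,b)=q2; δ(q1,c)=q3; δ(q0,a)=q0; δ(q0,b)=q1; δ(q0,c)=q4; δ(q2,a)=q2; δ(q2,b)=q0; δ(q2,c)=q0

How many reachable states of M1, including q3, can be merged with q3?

3

Every state is reachable, so we keep all 5.
P0 = {q1,q3,q4} | {q0,q2}.
On input b, block {q0,q2} splits into {q0} and {q2}.
No further refinement is possible. Final partition (3 blocks): {q1,q3,q4} | {q0} | {q2}.
The equivalence class containing q3 is {q1,q3,q4}, of size 3.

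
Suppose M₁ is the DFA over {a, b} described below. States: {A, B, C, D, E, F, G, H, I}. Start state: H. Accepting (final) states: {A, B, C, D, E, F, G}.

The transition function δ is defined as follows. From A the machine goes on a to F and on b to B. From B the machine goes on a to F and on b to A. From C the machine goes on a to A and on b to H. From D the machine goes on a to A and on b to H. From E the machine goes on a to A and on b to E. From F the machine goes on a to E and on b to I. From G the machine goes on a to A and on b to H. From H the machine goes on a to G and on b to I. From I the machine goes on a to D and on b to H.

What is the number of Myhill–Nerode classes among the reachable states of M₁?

States {C} cannot be reached from the start state, so discard them.
P0 = {A,B,D,E,F,G} | {H,I}.
On input b, block {A,B,D,E,F,G} splits into {A,B,E} and {D,F,G}.
On input a, block {A,B,E} splits into {A,B} and {E}.
Split {D,F,G} by δ(·,a) → {D,G} and {F}.
Stable partition: {A,B} | {H,I} | {D,G} | {E} | {F} — 5 equivalence classes.

5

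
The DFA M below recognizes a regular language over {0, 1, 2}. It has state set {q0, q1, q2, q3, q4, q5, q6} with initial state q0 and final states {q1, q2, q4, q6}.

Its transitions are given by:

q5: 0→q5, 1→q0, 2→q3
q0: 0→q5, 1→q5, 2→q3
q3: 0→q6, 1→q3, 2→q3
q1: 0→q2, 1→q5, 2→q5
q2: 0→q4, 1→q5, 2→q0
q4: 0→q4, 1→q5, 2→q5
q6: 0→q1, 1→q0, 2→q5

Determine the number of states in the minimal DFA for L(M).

All states are reachable from the start state.
P0 = {q1,q2,q4,q6} | {q0,q3,q5}.
Refine {q0,q3,q5} on symbol 0: members go to different blocks, giving {q0,q5} and {q3}.
Stable partition: {q1,q2,q4,q6} | {q0,q5} | {q3} — 3 equivalence classes.

3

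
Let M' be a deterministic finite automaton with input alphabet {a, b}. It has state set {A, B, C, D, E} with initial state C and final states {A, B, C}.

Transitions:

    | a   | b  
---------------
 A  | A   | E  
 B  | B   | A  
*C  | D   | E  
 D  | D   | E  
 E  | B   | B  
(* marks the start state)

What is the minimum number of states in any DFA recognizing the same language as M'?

All states are reachable from the start state.
Start with accepting vs non-accepting: {A,B,C} | {D,E}.
On input a, block {A,B,C} splits into {A,B} and {C}.
On input b, block {A,B} splits into {A} and {B}.
Refine {D,E} on symbol a: members go to different blocks, giving {D} and {E}.
The partition is now stable with 5 blocks: {A} | {D} | {C} | {B} | {E}.

5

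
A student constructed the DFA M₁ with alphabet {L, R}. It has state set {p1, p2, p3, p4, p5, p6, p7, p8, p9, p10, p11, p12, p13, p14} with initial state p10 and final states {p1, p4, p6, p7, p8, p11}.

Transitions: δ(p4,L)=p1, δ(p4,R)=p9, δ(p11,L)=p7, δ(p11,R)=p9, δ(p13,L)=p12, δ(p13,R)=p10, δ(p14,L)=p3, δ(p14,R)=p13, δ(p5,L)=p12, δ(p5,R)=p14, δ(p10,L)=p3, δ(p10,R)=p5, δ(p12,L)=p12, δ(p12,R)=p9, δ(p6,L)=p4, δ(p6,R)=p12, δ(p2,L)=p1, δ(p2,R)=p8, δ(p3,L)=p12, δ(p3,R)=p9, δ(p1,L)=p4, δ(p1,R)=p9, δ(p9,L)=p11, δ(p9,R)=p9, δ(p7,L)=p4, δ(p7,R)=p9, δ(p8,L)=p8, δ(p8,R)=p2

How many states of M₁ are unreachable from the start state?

BFS from p10 reaches {p1, p3, p4, p5, p7, p9, p10, p11, p12, p13, p14}; the 3 state(s) p2, p6, p8 are never visited.

3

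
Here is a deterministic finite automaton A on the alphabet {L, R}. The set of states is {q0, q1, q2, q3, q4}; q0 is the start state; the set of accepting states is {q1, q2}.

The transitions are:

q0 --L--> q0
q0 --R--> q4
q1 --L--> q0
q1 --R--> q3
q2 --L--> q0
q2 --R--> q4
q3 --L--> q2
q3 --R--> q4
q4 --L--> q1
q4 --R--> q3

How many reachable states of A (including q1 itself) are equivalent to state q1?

2

Initial partition by acceptance: {q1,q2} | {q0,q3,q4}.
Split {q0,q3,q4} by δ(·,L) → {q3,q4} and {q0}.
No further refinement is possible. Final partition (3 blocks): {q1,q2} | {q3,q4} | {q0}.
State q1 belongs to the block {q1,q2}, which has 2 states.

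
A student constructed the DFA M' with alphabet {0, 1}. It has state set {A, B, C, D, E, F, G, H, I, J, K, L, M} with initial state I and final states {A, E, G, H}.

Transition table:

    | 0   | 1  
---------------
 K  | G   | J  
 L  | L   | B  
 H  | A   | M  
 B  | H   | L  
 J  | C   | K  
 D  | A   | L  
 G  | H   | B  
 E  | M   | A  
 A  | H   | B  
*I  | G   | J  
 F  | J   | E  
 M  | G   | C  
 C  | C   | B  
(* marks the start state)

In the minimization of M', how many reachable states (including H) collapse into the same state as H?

States {D,E,F} cannot be reached from the start state, so discard them.
P0 = {A,G,H} | {B,C,I,J,K,L,M}.
Refine {B,C,I,J,K,L,M} on symbol 0: members go to different blocks, giving {B,I,K,M} and {C,J,L}.
Stable partition: {A,G,H} | {B,I,K,M} | {C,J,L} — 3 equivalence classes.
State H belongs to the block {A,G,H}, which has 3 states.

3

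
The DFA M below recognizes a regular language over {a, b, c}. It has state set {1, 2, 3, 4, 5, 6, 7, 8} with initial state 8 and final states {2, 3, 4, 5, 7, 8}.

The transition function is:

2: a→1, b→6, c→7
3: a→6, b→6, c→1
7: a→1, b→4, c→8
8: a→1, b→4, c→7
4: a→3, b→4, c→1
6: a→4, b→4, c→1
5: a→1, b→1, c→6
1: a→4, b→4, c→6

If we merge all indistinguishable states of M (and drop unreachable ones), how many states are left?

Reachable states from the start: {1,3,4,6,7,8}. Unreachable: {2,5} — drop them.
P0 = {3,4,7,8} | {1,6}.
Refine {3,4,7,8} on symbol a: members go to different blocks, giving {3,7,8} and {4}.
Split {3,7,8} by δ(·,b) → {7,8} and {3}.
Stable partition: {7,8} | {1,6} | {4} | {3} — 4 equivalence classes.

4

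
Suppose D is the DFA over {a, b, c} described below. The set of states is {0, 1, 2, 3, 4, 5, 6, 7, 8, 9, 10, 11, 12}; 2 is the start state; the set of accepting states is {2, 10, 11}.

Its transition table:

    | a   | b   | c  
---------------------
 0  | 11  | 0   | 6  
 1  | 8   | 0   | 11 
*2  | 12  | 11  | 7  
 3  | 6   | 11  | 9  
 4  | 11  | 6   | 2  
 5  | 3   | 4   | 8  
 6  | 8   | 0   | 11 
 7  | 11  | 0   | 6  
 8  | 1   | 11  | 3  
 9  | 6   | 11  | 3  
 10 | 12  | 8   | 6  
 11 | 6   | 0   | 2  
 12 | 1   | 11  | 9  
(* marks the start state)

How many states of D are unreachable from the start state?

3

BFS from 2 reaches {0, 1, 2, 3, 6, 7, 8, 9, 11, 12}; the 3 state(s) 4, 5, 10 are never visited.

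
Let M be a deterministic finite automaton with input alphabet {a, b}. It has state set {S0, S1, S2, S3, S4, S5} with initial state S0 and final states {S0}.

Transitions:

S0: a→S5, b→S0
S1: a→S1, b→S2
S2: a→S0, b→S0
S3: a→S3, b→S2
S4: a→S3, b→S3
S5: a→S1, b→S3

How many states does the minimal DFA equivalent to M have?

Reachable states from the start: {S0,S1,S2,S3,S5}. Unreachable: {S4} — drop them.
Start with accepting vs non-accepting: {S0} | {S1,S2,S3,S5}.
Split {S1,S2,S3,S5} by δ(·,a) → {S1,S3,S5} and {S2}.
Refine {S1,S3,S5} on symbol b: members go to different blocks, giving {S1,S3} and {S5}.
Stable partition: {S0} | {S1,S3} | {S2} | {S5} — 4 equivalence classes.

4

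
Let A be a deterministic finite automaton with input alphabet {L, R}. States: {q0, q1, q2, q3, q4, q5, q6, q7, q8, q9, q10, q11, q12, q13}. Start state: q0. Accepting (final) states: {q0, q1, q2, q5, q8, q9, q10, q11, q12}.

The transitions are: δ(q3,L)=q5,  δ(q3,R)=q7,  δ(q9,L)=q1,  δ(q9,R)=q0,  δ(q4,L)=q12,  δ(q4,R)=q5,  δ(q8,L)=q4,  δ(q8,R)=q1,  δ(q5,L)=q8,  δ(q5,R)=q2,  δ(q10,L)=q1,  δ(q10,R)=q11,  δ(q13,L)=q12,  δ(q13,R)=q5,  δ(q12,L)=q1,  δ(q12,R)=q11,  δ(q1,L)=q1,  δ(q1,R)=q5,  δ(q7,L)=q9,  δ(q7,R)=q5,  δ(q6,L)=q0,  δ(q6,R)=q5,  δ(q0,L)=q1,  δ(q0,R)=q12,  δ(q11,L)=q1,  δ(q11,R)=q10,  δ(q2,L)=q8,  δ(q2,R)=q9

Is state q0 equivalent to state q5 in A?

States {q3,q6,q7,q13} cannot be reached from the start state, so discard them.
P0 = {q0,q1,q2,q5,q8,q9,q10,q11,q12} | {q4}.
On input L, block {q0,q1,q2,q5,q8,q9,q10,q11,q12} splits into {q0,q1,q2,q5,q9,q10,q11,q12} and {q8}.
Split {q0,q1,q2,q5,q9,q10,q11,q12} by δ(·,L) → {q0,q1,q9,q10,q11,q12} and {q2,q5}.
Split {q0,q1,q9,q10,q11,q12} by δ(·,R) → {q0,q9,q10,q11,q12} and {q1}.
Refine {q2,q5} on symbol R: members go to different blocks, giving {q2} and {q5}.
Stable partition: {q0,q9,q10,q11,q12} | {q4} | {q8} | {q2} | {q1} | {q5} — 6 equivalence classes.
q0 and q5 end up in different blocks, so they are distinguishable. For instance, the string 'LL' is accepted from only q0.

No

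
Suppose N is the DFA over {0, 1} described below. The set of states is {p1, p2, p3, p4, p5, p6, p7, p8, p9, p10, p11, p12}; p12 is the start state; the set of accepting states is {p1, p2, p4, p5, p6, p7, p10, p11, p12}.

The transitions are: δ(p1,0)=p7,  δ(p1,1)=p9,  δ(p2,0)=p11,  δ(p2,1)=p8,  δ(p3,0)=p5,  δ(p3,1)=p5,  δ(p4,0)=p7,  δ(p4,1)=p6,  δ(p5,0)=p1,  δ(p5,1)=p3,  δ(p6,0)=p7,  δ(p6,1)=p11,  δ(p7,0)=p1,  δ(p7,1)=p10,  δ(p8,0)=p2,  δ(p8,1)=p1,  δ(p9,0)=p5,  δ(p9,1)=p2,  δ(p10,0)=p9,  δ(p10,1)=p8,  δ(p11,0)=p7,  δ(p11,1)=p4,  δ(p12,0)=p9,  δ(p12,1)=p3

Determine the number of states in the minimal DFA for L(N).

10

Start with accepting vs non-accepting: {p1,p2,p4,p5,p6,p7,p10,p11,p12} | {p3,p8,p9}.
Split {p1,p2,p4,p5,p6,p7,p10,p11,p12} by δ(·,0) → {p1,p2,p4,p5,p6,p7,p11} and {p10,p12}.
Refine {p1,p2,p4,p5,p6,p7,p11} on symbol 1: members go to different blocks, giving {p1,p2,p5} and {p4,p6,p11} and {p7}.
Split {p1,p2,p5} by δ(·,0) → {p1} and {p2} and {p5}.
On input 0, block {p3,p8,p9} splits into {p3,p9} and {p8}.
Split {p3,p9} by δ(·,1) → {p3} and {p9}.
Split {p10,p12} by δ(·,1) → {p10} and {p12}.
The partition is now stable with 10 blocks: {p1} | {p3} | {p10} | {p4,p6,p11} | {p7} | {p2} | {p5} | {p8} | {p9} | {p12}.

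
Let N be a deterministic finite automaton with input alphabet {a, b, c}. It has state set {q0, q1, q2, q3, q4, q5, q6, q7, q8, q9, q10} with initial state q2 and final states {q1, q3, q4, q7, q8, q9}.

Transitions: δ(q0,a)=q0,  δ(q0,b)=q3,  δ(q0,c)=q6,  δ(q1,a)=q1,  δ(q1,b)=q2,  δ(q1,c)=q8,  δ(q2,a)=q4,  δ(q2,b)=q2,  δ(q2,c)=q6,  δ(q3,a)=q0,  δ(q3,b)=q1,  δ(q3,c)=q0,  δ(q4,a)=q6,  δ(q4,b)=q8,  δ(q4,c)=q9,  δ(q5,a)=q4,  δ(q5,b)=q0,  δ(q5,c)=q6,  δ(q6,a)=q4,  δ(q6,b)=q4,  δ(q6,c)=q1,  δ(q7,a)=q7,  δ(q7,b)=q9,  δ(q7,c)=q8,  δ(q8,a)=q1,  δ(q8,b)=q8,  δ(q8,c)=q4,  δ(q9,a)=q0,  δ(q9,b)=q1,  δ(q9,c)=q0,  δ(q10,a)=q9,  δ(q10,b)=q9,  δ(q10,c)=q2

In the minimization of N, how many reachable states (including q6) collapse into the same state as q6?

First remove the unreachable states {q5,q7,q10}; 8 states remain.
Start with accepting vs non-accepting: {q1,q3,q4,q8,q9} | {q0,q2,q6}.
Refine {q1,q3,q4,q8,q9} on symbol a: members go to different blocks, giving {q3,q4,q9} and {q1,q8}.
Refine {q3,q4,q9} on symbol c: members go to different blocks, giving {q3,q9} and {q4}.
Refine {q0,q2,q6} on symbol a: members go to different blocks, giving {q2,q6} and {q0}.
Split {q2,q6} by δ(·,b) → {q2} and {q6}.
Refine {q1,q8} on symbol b: members go to different blocks, giving {q1} and {q8}.
The partition is now stable with 7 blocks: {q3,q9} | {q2} | {q1} | {q4} | {q0} | {q6} | {q8}.
The equivalence class containing q6 is {q6}, of size 1.

1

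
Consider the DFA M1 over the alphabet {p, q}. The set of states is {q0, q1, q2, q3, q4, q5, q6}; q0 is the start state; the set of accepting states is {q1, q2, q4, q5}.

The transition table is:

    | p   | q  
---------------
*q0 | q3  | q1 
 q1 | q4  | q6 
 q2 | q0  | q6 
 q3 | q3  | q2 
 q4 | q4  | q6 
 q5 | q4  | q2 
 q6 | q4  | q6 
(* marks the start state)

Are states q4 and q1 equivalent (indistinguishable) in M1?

Yes

First remove the unreachable states {q5}; 6 states remain.
Initial partition by acceptance: {q1,q2,q4} | {q0,q3,q6}.
On input p, block {q1,q2,q4} splits into {q1,q4} and {q2}.
Refine {q0,q3,q6} on symbol p: members go to different blocks, giving {q0,q3} and {q6}.
On input q, block {q0,q3} splits into {q0} and {q3}.
Stable partition: {q1,q4} | {q0} | {q2} | {q6} | {q3} — 5 equivalence classes.
q4 and q1 lie in the same block of the stable partition, so they are equivalent — no string distinguishes them.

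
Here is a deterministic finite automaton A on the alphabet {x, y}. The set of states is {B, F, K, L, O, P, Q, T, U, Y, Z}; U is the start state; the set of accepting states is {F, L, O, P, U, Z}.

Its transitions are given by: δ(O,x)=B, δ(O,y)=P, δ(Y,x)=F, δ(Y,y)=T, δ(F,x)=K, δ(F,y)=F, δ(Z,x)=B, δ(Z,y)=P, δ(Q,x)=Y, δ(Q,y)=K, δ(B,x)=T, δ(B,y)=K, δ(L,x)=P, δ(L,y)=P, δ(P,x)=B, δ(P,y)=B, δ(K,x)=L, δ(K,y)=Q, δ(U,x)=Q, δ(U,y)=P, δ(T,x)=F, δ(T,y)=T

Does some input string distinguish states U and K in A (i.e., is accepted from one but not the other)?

States {O,Z} cannot be reached from the start state, so discard them.
Initial partition by acceptance: {F,L,P,U} | {B,K,Q,T,Y}.
Refine {F,L,P,U} on symbol x: members go to different blocks, giving {F,P,U} and {L}.
On input y, block {F,P,U} splits into {F,U} and {P}.
Split {F,U} by δ(·,y) → {U} and {F}.
Refine {B,K,Q,T,Y} on symbol x: members go to different blocks, giving {B,Q} and {T,Y} and {K}.
The partition is now stable with 7 blocks: {U} | {B,Q} | {L} | {P} | {F} | {T,Y} | {K}.
U and K end up in different blocks, so they are distinguishable. For instance, the string 'ε' is accepted from only U.

Yes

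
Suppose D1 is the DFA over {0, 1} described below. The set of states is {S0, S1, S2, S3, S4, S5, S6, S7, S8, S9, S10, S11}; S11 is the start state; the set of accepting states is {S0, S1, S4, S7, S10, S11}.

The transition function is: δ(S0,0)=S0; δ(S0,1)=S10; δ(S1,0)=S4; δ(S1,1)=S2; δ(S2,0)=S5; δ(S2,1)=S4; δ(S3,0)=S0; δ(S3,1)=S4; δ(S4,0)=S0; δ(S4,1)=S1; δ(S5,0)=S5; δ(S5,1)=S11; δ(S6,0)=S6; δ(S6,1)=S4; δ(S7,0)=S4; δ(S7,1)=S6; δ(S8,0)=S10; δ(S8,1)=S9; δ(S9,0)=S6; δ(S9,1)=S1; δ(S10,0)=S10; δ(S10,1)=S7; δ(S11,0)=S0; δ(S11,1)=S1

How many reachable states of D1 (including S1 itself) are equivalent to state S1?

2

First remove the unreachable states {S3,S8,S9}; 9 states remain.
Initial partition by acceptance: {S0,S1,S4,S7,S10,S11} | {S2,S5,S6}.
Refine {S0,S1,S4,S7,S10,S11} on symbol 1: members go to different blocks, giving {S0,S4,S10,S11} and {S1,S7}.
On input 1, block {S0,S4,S10,S11} splits into {S4,S10,S11} and {S0}.
Split {S4,S10,S11} by δ(·,0) → {S4,S11} and {S10}.
The partition is now stable with 5 blocks: {S4,S11} | {S2,S5,S6} | {S1,S7} | {S0} | {S10}.
The equivalence class containing S1 is {S1,S7}, of size 2.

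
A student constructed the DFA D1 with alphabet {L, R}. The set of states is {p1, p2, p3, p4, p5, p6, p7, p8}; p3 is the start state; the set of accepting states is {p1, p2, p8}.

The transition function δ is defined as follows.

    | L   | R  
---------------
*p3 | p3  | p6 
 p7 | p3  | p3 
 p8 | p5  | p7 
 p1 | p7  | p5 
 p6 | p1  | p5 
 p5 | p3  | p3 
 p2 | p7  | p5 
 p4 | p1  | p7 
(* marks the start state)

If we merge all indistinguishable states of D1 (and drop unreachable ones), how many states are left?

Reachable states from the start: {p1,p3,p5,p6,p7}. Unreachable: {p2,p4,p8} — drop them.
Start with accepting vs non-accepting: {p1} | {p3,p5,p6,p7}.
Split {p3,p5,p6,p7} by δ(·,L) → {p3,p5,p7} and {p6}.
Refine {p3,p5,p7} on symbol R: members go to different blocks, giving {p5,p7} and {p3}.
Stable partition: {p1} | {p5,p7} | {p6} | {p3} — 4 equivalence classes.

4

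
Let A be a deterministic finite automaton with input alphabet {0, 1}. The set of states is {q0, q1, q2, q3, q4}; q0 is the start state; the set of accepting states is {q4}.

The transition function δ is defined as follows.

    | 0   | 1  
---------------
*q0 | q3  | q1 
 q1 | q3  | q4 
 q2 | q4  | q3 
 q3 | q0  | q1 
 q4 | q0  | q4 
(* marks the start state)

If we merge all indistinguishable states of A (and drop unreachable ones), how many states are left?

3

States {q2} cannot be reached from the start state, so discard them.
Start with accepting vs non-accepting: {q4} | {q0,q1,q3}.
Refine {q0,q1,q3} on symbol 1: members go to different blocks, giving {q0,q3} and {q1}.
No further refinement is possible. Final partition (3 blocks): {q4} | {q0,q3} | {q1}.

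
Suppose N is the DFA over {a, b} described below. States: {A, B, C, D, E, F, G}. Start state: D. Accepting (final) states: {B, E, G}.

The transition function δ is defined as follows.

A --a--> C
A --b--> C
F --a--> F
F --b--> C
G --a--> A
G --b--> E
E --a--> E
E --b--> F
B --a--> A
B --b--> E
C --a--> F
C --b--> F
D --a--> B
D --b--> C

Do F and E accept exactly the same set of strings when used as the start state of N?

Reachable states from the start: {A,B,C,D,E,F}. Unreachable: {G} — drop them.
P0 = {B,E} | {A,C,D,F}.
Refine {B,E} on symbol a: members go to different blocks, giving {B} and {E}.
Split {A,C,D,F} by δ(·,a) → {A,C,F} and {D}.
Stable partition: {B} | {A,C,F} | {E} | {D} — 4 equivalence classes.
F and E end up in different blocks, so they are distinguishable. For instance, the string 'ε' is accepted from only E.

No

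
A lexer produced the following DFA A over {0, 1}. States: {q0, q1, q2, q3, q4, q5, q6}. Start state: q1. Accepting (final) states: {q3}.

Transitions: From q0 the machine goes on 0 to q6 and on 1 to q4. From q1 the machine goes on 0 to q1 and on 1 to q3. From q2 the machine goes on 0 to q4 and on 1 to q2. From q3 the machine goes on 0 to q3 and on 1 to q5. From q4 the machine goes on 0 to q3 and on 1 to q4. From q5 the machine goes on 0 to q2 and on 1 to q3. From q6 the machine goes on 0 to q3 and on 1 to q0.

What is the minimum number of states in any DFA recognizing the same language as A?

Reachable states from the start: {q1,q2,q3,q4,q5}. Unreachable: {q0,q6} — drop them.
P0 = {q3} | {q1,q2,q4,q5}.
On input 0, block {q1,q2,q4,q5} splits into {q1,q2,q5} and {q4}.
On input 0, block {q1,q2,q5} splits into {q1,q5} and {q2}.
Refine {q1,q5} on symbol 0: members go to different blocks, giving {q1} and {q5}.
Stable partition: {q3} | {q1} | {q4} | {q2} | {q5} — 5 equivalence classes.

5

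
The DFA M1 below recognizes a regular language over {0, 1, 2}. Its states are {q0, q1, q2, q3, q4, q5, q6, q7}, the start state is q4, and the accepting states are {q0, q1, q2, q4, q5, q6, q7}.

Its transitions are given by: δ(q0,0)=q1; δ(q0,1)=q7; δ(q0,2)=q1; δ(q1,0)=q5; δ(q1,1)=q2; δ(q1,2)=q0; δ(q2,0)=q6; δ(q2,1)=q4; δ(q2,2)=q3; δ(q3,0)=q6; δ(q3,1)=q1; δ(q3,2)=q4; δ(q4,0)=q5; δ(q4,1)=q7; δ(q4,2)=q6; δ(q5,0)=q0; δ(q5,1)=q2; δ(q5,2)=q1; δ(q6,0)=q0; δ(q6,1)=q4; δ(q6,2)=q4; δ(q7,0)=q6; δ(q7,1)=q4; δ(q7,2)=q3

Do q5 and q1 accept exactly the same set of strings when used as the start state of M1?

Every state is reachable, so we keep all 8.
Initial partition by acceptance: {q0,q1,q2,q4,q5,q6,q7} | {q3}.
Split {q0,q1,q2,q4,q5,q6,q7} by δ(·,2) → {q0,q1,q4,q5,q6} and {q2,q7}.
Refine {q0,q1,q4,q5,q6} on symbol 1: members go to different blocks, giving {q0,q1,q4,q5} and {q6}.
Refine {q0,q1,q4,q5} on symbol 2: members go to different blocks, giving {q0,q1,q5} and {q4}.
No further refinement is possible. Final partition (5 blocks): {q0,q1,q5} | {q3} | {q2,q7} | {q6} | {q4}.
q5 and q1 lie in the same block of the stable partition, so they are equivalent — no string distinguishes them.

Yes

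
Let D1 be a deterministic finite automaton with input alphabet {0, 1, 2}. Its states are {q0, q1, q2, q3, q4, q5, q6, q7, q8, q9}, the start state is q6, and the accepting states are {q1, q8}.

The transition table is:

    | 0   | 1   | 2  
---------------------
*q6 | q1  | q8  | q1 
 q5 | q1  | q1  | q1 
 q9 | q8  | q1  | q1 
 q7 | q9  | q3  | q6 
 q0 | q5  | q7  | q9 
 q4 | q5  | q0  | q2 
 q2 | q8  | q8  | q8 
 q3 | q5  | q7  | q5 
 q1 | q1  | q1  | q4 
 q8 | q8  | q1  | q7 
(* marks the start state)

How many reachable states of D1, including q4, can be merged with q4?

4

Start with accepting vs non-accepting: {q1,q8} | {q0,q2,q3,q4,q5,q6,q7,q9}.
Split {q0,q2,q3,q4,q5,q6,q7,q9} by δ(·,0) → {q0,q3,q4,q7} and {q2,q5,q6,q9}.
The partition is now stable with 3 blocks: {q1,q8} | {q0,q3,q4,q7} | {q2,q5,q6,q9}.
State q4 belongs to the block {q0,q3,q4,q7}, which has 4 states.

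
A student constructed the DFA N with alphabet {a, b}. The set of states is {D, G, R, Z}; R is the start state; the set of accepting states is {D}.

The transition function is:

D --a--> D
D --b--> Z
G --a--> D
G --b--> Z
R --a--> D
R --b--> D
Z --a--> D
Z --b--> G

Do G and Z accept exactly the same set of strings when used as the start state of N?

P0 = {D} | {G,R,Z}.
Split {G,R,Z} by δ(·,b) → {G,Z} and {R}.
The partition is now stable with 3 blocks: {D} | {G,Z} | {R}.
G and Z lie in the same block of the stable partition, so they are equivalent — no string distinguishes them.

Yes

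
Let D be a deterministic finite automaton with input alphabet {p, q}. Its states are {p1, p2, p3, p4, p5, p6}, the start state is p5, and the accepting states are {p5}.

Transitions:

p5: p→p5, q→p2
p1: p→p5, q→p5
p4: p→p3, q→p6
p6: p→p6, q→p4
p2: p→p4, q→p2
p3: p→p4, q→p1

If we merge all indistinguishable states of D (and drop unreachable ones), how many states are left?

Every state is reachable, so we keep all 6.
Start with accepting vs non-accepting: {p5} | {p1,p2,p3,p4,p6}.
Split {p1,p2,p3,p4,p6} by δ(·,p) → {p2,p3,p4,p6} and {p1}.
Refine {p2,p3,p4,p6} on symbol q: members go to different blocks, giving {p2,p4,p6} and {p3}.
Split {p2,p4,p6} by δ(·,p) → {p2,p6} and {p4}.
Split {p2,p6} by δ(·,p) → {p2} and {p6}.
The partition is now stable with 6 blocks: {p5} | {p2} | {p1} | {p3} | {p4} | {p6}.

6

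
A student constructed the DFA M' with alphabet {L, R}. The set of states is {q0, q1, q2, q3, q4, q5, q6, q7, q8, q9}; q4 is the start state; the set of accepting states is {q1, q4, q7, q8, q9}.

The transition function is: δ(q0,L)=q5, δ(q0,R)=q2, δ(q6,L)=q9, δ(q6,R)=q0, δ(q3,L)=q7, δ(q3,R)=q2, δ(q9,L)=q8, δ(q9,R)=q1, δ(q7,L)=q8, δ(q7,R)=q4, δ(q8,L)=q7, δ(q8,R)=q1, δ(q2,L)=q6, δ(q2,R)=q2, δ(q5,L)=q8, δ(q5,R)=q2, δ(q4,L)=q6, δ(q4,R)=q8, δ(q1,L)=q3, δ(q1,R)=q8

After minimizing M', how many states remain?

Start with accepting vs non-accepting: {q1,q4,q7,q8,q9} | {q0,q2,q3,q5,q6}.
On input L, block {q1,q4,q7,q8,q9} splits into {q7,q8,q9} and {q1,q4}.
Split {q0,q2,q3,q5,q6} by δ(·,L) → {q3,q5,q6} and {q0,q2}.
No further refinement is possible. Final partition (4 blocks): {q7,q8,q9} | {q3,q5,q6} | {q1,q4} | {q0,q2}.

4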